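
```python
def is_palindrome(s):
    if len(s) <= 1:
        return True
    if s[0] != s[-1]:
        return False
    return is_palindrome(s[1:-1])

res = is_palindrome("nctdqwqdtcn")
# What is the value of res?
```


is_palindrome("nctdqwqdtcn")
"nctdqwqdtcn": s[0]='n' == s[-1]='n' -> is_palindrome("ctdqwqdtc")
"ctdqwqdtc": s[0]='c' == s[-1]='c' -> is_palindrome("tdqwqdt")
"tdqwqdt": s[0]='t' == s[-1]='t' -> is_palindrome("dqwqd")
"dqwqd": s[0]='d' == s[-1]='d' -> is_palindrome("qwq")
"qwq": s[0]='q' == s[-1]='q' -> is_palindrome("w")
"w": len <= 1 -> True
= True


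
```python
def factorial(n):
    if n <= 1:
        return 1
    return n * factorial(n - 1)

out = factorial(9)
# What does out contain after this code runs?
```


factorial(9)
= 9 * factorial(8)
= 9 * 8 * factorial(7)
= 9 * 8 * 7 * factorial(6)
= 9 * 8 * 7 * 6 * factorial(5)
= 9 * 8 * 7 * 6 * 5 * factorial(4)
= 9 * 8 * 7 * 6 * 5 * 4 * factorial(3)
= 9 * 8 * 7 * 6 * 5 * 4 * 3 * factorial(2)
= 9 * 8 * 7 * 6 * 5 * 4 * 3 * 2 * factorial(1)
= 9 * 8 * 7 * 6 * 5 * 4 * 3 * 2 * 1
= 362880


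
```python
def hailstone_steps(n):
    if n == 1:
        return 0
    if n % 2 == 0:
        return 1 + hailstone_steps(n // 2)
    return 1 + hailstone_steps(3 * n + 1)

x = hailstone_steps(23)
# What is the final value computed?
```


hailstone_steps(23)
23 is odd -> 3*23+1 = 70 -> hailstone_steps(70)
70 is even -> hailstone_steps(35)
35 is odd -> 3*35+1 = 106 -> hailstone_steps(106)
106 is even -> hailstone_steps(53)
53 is odd -> 3*53+1 = 160 -> hailstone_steps(160)
160 is even -> hailstone_steps(80)
80 is even -> hailstone_steps(40)
40 is even -> hailstone_steps(20)
20 is even -> hailstone_steps(10)
10 is even -> hailstone_steps(5)
5 is odd -> 3*5+1 = 16 -> hailstone_steps(16)
16 is even -> hailstone_steps(8)
8 is even -> hailstone_steps(4)
4 is even -> hailstone_steps(2)
2 is even -> hailstone_steps(1)
Reached 1 after 15 steps
= 15


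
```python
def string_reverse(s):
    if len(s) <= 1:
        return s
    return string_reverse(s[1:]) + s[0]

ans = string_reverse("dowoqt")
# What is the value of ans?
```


string_reverse("dowoqt")
= string_reverse("owoqt") + "d"
= string_reverse("woqt") + "o" + "d"
= string_reverse("oqt") + "w" + "o" + "d"
= string_reverse("qt") + "o" + "w" + "o" + "d"
= string_reverse("t") + "q" + "o" + "w" + "o" + "d"
= "t" + "q" + "o" + "w" + "o" + "d"
= "tqowod"


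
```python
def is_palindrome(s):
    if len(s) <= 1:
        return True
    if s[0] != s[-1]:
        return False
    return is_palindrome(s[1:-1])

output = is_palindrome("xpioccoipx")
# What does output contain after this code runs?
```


is_palindrome("xpioccoipx")
"xpioccoipx": s[0]='x' == s[-1]='x' -> is_palindrome("pioccoip")
"pioccoip": s[0]='p' == s[-1]='p' -> is_palindrome("ioccoi")
"ioccoi": s[0]='i' == s[-1]='i' -> is_palindrome("occo")
"occo": s[0]='o' == s[-1]='o' -> is_palindrome("cc")
"cc": s[0]='c' == s[-1]='c' -> is_palindrome("")
"": len <= 1 -> True
= True


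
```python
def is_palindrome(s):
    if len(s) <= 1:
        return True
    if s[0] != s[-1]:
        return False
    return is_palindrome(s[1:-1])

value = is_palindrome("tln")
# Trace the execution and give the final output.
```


is_palindrome("tln")
"tln": s[0]='t' != s[-1]='n' -> False
= False


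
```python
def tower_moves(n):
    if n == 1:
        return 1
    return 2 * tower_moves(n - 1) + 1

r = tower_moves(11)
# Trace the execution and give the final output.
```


tower_moves(11)
= 2 * tower_moves(10) + 1
= 2 * (2 * tower_moves(9) + 1) + 1
= 2 * (2 * (2 * tower_moves(8) + 1) + 1) + 1
= 2 * (2 * (2 * (2 * tower_moves(7) + 1) + 1) + 1) + 1
= 2 * (2 * (2 * (2 * (2 * tower_moves(6) + 1) + 1) + 1) + 1) + 1
= 2 * (2 * (2 * (2 * (2 * (2 * tower_moves(5) + 1) + 1) + 1) + 1) + 1) + 1
= 2 * (2 * (2 * (2 * (2 * (2 * (2 * tower_moves(4) + 1) + 1) + 1) + 1) + 1) + 1) + 1
= 2 * (2 * (2 * (2 * (2 * (2 * (2 * (2 * tower_moves(3) + 1) + 1) + 1) + 1) + 1) + 1) + 1) + 1
= 2 * (2 * (2 * (2 * (2 * (2 * (2 * (2 * (2 * tower_moves(2) + 1) + 1) + 1) + 1) + 1) + 1) + 1) + 1) + 1
= 2 * (2 * (2 * (2 * (2 * (2 * (2 * (2 * (2 * (2 * tower_moves(1) + 1) + 1) + 1) + 1) + 1) + 1) + 1) + 1) + 1) + 1
Now compute bottom-up:
tower_moves(1) = 1
tower_moves(2) = 2 * 1 + 1 = 3
tower_moves(3) = 2 * 3 + 1 = 7
tower_moves(4) = 2 * 7 + 1 = 15
tower_moves(5) = 2 * 15 + 1 = 31
tower_moves(6) = 2 * 31 + 1 = 63
tower_moves(7) = 2 * 63 + 1 = 127
tower_moves(8) = 2 * 127 + 1 = 255
tower_moves(9) = 2 * 255 + 1 = 511
tower_moves(10) = 2 * 511 + 1 = 1023
tower_moves(11) = 2 * 1023 + 1 = 2047
= 2047


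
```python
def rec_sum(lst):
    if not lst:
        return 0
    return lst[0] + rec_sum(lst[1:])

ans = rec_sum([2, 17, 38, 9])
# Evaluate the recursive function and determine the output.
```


rec_sum([2, 17, 38, 9])
= 2 + rec_sum([17, 38, 9])
= 2 + 17 + rec_sum([38, 9])
= 2 + 17 + 38 + rec_sum([9])
= 2 + 17 + 38 + 9 + rec_sum([])
= 2 + 17 + 38 + 9 + 0
= 66


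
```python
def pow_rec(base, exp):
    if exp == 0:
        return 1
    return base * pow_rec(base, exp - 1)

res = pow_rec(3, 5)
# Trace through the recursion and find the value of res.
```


pow_rec(3, 5)
= 3 * pow_rec(3, 4)
= 3 * 3 * pow_rec(3, 3)
= 3 * 3 * 3 * pow_rec(3, 2)
= 3 * 3 * 3 * 3 * pow_rec(3, 1)
= 3 * 3 * 3 * 3 * 3 * pow_rec(3, 0)
= 3 * 3 * 3 * 3 * 3 * 1
= 243


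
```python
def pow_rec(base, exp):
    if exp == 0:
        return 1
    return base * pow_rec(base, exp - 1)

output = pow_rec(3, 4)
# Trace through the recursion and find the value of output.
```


pow_rec(3, 4)
= 3 * pow_rec(3, 3)
= 3 * 3 * pow_rec(3, 2)
= 3 * 3 * 3 * pow_rec(3, 1)
= 3 * 3 * 3 * 3 * pow_rec(3, 0)
= 3 * 3 * 3 * 3 * 1
= 81


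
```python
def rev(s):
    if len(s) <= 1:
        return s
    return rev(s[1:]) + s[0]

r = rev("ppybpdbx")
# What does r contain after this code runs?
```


rev("ppybpdbx")
= rev("pybpdbx") + "p"
= rev("ybpdbx") + "p" + "p"
= rev("bpdbx") + "y" + "p" + "p"
= rev("pdbx") + "b" + "y" + "p" + "p"
= rev("dbx") + "p" + "b" + "y" + "p" + "p"
= rev("bx") + "d" + "p" + "b" + "y" + "p" + "p"
= rev("x") + "b" + "d" + "p" + "b" + "y" + "p" + "p"
= "x" + "b" + "d" + "p" + "b" + "y" + "p" + "p"
= "xbdpbypp"


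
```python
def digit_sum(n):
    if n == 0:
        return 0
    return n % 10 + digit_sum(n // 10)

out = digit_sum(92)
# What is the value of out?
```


digit_sum(92)
= 2 + digit_sum(9)
= 2 + 9 + digit_sum(0)
= 2 + 9 + 0
= 11


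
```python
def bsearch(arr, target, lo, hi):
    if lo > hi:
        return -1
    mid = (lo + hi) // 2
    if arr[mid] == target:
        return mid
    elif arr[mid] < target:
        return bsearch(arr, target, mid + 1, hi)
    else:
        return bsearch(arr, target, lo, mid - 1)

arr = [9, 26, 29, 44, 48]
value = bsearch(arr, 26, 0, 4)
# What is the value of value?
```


bsearch(arr, 26, 0, 4)
lo=0, hi=4, mid=2, arr[mid]=29
29 > 26, search left half
lo=0, hi=1, mid=0, arr[mid]=9
9 < 26, search right half
lo=1, hi=1, mid=1, arr[mid]=26
arr[1] == 26, found at index 1
= 1


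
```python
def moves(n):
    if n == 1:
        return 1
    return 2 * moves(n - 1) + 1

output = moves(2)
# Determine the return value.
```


moves(2)
= 2 * moves(1) + 1
Now compute bottom-up:
moves(1) = 1
moves(2) = 2 * 1 + 1 = 3
= 3


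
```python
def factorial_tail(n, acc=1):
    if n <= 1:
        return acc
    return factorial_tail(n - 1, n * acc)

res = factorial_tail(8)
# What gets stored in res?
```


factorial_tail(8, 1)
= factorial_tail(7, 8 * 1) = factorial_tail(7, 8)
= factorial_tail(6, 7 * 8) = factorial_tail(6, 56)
= factorial_tail(5, 6 * 56) = factorial_tail(5, 336)
= factorial_tail(4, 5 * 336) = factorial_tail(4, 1680)
= factorial_tail(3, 4 * 1680) = factorial_tail(3, 6720)
= factorial_tail(2, 3 * 6720) = factorial_tail(2, 20160)
= factorial_tail(1, 2 * 20160) = factorial_tail(1, 40320)
n <= 1, return acc = 40320


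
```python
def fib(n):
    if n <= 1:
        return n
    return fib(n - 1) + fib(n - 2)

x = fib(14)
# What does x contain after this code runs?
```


fib(14)
= fib(13) + fib(12)
= (fib(12) + fib(11)) + fib(12)
Computing bottom-up: fib(0)=0, fib(1)=1, fib(2)=1, fib(3)=2, fib(4)=3, fib(5)=5, fib(6)=8, fib(7)=13, fib(8)=21, fib(9)=34, fib(10)=55, fib(11)=89, fib(12)=144, fib(13)=233, fib(14)=377
= 377


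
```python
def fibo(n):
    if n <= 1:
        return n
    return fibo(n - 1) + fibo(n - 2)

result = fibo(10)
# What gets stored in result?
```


fibo(10)
= fibo(9) + fibo(8)
= (fibo(8) + fibo(7)) + fibo(8)
Computing bottom-up: fibo(0)=0, fibo(1)=1, fibo(2)=1, fibo(3)=2, fibo(4)=3, fibo(5)=5, fibo(6)=8, fibo(7)=13, fibo(8)=21, fibo(9)=34, fibo(10)=55
= 55


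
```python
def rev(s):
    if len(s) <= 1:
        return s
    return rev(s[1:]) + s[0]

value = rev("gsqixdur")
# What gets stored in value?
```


rev("gsqixdur")
= rev("sqixdur") + "g"
= rev("qixdur") + "s" + "g"
= rev("ixdur") + "q" + "s" + "g"
= rev("xdur") + "i" + "q" + "s" + "g"
= rev("dur") + "x" + "i" + "q" + "s" + "g"
= rev("ur") + "d" + "x" + "i" + "q" + "s" + "g"
= rev("r") + "u" + "d" + "x" + "i" + "q" + "s" + "g"
= "r" + "u" + "d" + "x" + "i" + "q" + "s" + "g"
= "rudxiqsg"


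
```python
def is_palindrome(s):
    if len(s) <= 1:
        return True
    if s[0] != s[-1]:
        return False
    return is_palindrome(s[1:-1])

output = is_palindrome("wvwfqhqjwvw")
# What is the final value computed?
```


is_palindrome("wvwfqhqjwvw")
"wvwfqhqjwvw": s[0]='w' == s[-1]='w' -> is_palindrome("vwfqhqjwv")
"vwfqhqjwv": s[0]='v' == s[-1]='v' -> is_palindrome("wfqhqjw")
"wfqhqjw": s[0]='w' == s[-1]='w' -> is_palindrome("fqhqj")
"fqhqj": s[0]='f' != s[-1]='j' -> False
= False


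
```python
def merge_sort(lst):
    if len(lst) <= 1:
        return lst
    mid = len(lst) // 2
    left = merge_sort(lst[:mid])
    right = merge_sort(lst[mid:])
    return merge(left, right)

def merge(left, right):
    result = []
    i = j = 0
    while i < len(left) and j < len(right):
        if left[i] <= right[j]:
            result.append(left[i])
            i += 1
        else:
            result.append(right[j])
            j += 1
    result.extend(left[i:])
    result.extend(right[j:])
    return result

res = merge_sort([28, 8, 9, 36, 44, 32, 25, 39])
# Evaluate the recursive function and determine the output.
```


merge_sort([28, 8, 9, 36, 44, 32, 25, 39])
Split into [28, 8, 9, 36] and [44, 32, 25, 39]
Left sorted: [8, 9, 28, 36]
Right sorted: [25, 32, 39, 44]
Merge [8, 9, 28, 36] and [25, 32, 39, 44]
= [8, 9, 25, 28, 32, 36, 39, 44]


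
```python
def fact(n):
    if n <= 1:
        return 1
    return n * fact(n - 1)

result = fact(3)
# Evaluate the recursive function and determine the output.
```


fact(3)
= 3 * fact(2)
= 3 * 2 * fact(1)
= 3 * 2 * 1
= 6


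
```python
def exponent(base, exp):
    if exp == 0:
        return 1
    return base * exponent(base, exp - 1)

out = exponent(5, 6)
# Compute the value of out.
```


exponent(5, 6)
= 5 * exponent(5, 5)
= 5 * 5 * exponent(5, 4)
= 5 * 5 * 5 * exponent(5, 3)
= 5 * 5 * 5 * 5 * exponent(5, 2)
= 5 * 5 * 5 * 5 * 5 * exponent(5, 1)
= 5 * 5 * 5 * 5 * 5 * 5 * exponent(5, 0)
= 5 * 5 * 5 * 5 * 5 * 5 * 1
= 15625


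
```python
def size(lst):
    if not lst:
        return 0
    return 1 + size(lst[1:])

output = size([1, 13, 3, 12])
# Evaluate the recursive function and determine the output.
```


size([1, 13, 3, 12])
= 1 + size([13, 3, 12])
= 1 + 1 + size([3, 12])
= 1 + 1 + 1 + size([12])
= 1 + 1 + 1 + 1 + size([])
= 1 + 1 + 1 + 1 + 0
= 4


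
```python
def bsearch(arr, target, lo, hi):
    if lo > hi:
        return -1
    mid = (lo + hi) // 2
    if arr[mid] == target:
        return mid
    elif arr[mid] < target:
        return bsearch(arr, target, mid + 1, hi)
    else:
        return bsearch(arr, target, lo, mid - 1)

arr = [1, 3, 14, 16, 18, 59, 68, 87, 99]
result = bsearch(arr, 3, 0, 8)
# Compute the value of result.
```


bsearch(arr, 3, 0, 8)
lo=0, hi=8, mid=4, arr[mid]=18
18 > 3, search left half
lo=0, hi=3, mid=1, arr[mid]=3
arr[1] == 3, found at index 1
= 1


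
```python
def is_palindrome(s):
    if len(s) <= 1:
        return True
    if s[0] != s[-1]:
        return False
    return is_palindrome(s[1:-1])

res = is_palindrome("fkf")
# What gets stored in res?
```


is_palindrome("fkf")
"fkf": s[0]='f' == s[-1]='f' -> is_palindrome("k")
"k": len <= 1 -> True
= True


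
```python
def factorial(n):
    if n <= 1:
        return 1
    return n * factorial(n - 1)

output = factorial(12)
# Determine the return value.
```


factorial(12)
= 12 * factorial(11)
= 12 * 11 * factorial(10)
= 12 * 11 * 10 * factorial(9)
= 12 * 11 * 10 * 9 * factorial(8)
= 12 * 11 * 10 * 9 * 8 * factorial(7)
= 12 * 11 * 10 * 9 * 8 * 7 * factorial(6)
= 12 * 11 * 10 * 9 * 8 * 7 * 6 * factorial(5)
= 12 * 11 * 10 * 9 * 8 * 7 * 6 * 5 * factorial(4)
= 12 * 11 * 10 * 9 * 8 * 7 * 6 * 5 * 4 * factorial(3)
= 12 * 11 * 10 * 9 * 8 * 7 * 6 * 5 * 4 * 3 * factorial(2)
= 12 * 11 * 10 * 9 * 8 * 7 * 6 * 5 * 4 * 3 * 2 * factorial(1)
= 12 * 11 * 10 * 9 * 8 * 7 * 6 * 5 * 4 * 3 * 2 * 1
= 479001600


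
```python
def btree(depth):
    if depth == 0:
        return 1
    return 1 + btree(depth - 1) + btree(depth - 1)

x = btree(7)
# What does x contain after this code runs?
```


btree(7)
= 1 + btree(6) + btree(6)
= 1 + 2 * btree(6)
btree(k) = 2^(k+1) - 1
btree(0) = 1
btree(1) = 3
btree(2) = 7
btree(3) = 15
btree(4) = 31
btree(7) = 2^8 - 1 = 255


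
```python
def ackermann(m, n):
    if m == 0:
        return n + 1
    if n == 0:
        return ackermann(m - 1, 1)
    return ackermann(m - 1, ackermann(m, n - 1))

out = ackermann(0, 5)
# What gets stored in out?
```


ackermann(0, 5)
m == 0: return 5 + 1 = 6
= 6


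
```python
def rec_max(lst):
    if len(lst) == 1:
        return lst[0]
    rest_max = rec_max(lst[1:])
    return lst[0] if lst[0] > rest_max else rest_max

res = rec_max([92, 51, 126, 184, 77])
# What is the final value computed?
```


rec_max([92, 51, 126, 184, 77])
= compare 92 with rec_max([51, 126, 184, 77])
= compare 51 with rec_max([126, 184, 77])
= compare 126 with rec_max([184, 77])
= compare 184 with rec_max([77])
Base: rec_max([77]) = 77
compare 184 with 77: max = 184
compare 126 with 184: max = 184
compare 51 with 184: max = 184
compare 92 with 184: max = 184
= 184


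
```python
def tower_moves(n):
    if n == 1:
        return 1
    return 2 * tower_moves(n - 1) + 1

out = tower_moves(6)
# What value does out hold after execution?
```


tower_moves(6)
= 2 * tower_moves(5) + 1
= 2 * (2 * tower_moves(4) + 1) + 1
= 2 * (2 * (2 * tower_moves(3) + 1) + 1) + 1
= 2 * (2 * (2 * (2 * tower_moves(2) + 1) + 1) + 1) + 1
= 2 * (2 * (2 * (2 * (2 * tower_moves(1) + 1) + 1) + 1) + 1) + 1
Now compute bottom-up:
tower_moves(1) = 1
tower_moves(2) = 2 * 1 + 1 = 3
tower_moves(3) = 2 * 3 + 1 = 7
tower_moves(4) = 2 * 7 + 1 = 15
tower_moves(5) = 2 * 15 + 1 = 31
tower_moves(6) = 2 * 31 + 1 = 63
= 63


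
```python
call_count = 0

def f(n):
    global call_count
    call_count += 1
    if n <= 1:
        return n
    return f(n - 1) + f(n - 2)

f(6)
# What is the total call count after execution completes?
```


f(6) calls f(5) and f(4); each non-base call branches into two more.
Let C(k) = total number of calls made by f(k), including the call to f(k) itself.
Base cases: C(0) = 1, C(1) = 1
Recurrence: C(k) = 1 + C(k-1) + C(k-2)
  C(2) = 1 + C(1) + C(0) = 1 + 1 + 1 = 3
  C(3) = 1 + C(2) + C(1) = 1 + 3 + 1 = 5
  C(4) = 1 + C(3) + C(2) = 1 + 5 + 3 = 9
  C(5) = 1 + C(4) + C(3) = 1 + 9 + 5 = 15
  C(6) = 1 + C(5) + C(4) = 1 + 15 + 9 = 25
Total calls = C(6) = 25


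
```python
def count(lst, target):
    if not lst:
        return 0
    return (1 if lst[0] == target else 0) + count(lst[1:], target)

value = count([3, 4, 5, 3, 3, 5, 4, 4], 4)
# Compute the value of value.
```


count([3, 4, 5, 3, 3, 5, 4, 4], 4)
lst[0]=3 != 4: 0 + count([4, 5, 3, 3, 5, 4, 4], 4)
lst[0]=4 == 4: 1 + count([5, 3, 3, 5, 4, 4], 4)
lst[0]=5 != 4: 0 + count([3, 3, 5, 4, 4], 4)
lst[0]=3 != 4: 0 + count([3, 5, 4, 4], 4)
lst[0]=3 != 4: 0 + count([5, 4, 4], 4)
lst[0]=5 != 4: 0 + count([4, 4], 4)
lst[0]=4 == 4: 1 + count([4], 4)
lst[0]=4 == 4: 1 + count([], 4)
= 3


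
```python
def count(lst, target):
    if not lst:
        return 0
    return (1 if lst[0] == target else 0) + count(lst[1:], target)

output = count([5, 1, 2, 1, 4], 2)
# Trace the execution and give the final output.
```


count([5, 1, 2, 1, 4], 2)
lst[0]=5 != 2: 0 + count([1, 2, 1, 4], 2)
lst[0]=1 != 2: 0 + count([2, 1, 4], 2)
lst[0]=2 == 2: 1 + count([1, 4], 2)
lst[0]=1 != 2: 0 + count([4], 2)
lst[0]=4 != 2: 0 + count([], 2)
= 1


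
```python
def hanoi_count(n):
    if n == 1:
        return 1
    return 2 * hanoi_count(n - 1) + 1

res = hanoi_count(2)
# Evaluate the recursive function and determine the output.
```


hanoi_count(2)
= 2 * hanoi_count(1) + 1
Now compute bottom-up:
hanoi_count(1) = 1
hanoi_count(2) = 2 * 1 + 1 = 3
= 3


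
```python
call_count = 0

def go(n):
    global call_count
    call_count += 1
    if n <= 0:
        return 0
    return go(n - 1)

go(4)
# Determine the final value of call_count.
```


go(4) calls go(3) calls ... calls go(0)
Total calls: 4 + 1 (for base case) = 5


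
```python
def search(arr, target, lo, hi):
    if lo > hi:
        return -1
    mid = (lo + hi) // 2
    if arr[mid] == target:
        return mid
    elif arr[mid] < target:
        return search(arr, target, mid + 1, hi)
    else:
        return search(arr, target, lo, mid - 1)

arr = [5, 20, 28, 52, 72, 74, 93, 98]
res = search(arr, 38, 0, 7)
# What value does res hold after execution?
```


search(arr, 38, 0, 7)
lo=0, hi=7, mid=3, arr[mid]=52
52 > 38, search left half
lo=0, hi=2, mid=1, arr[mid]=20
20 < 38, search right half
lo=2, hi=2, mid=2, arr[mid]=28
28 < 38, search right half
lo > hi, target not found, return -1
= -1


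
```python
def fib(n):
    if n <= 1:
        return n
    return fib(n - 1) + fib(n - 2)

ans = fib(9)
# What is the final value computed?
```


fib(9)
= fib(8) + fib(7)
= (fib(7) + fib(6)) + fib(7)
Computing bottom-up: fib(0)=0, fib(1)=1, fib(2)=1, fib(3)=2, fib(4)=3, fib(5)=5, fib(6)=8, fib(7)=13, fib(8)=21, fib(9)=34
= 34


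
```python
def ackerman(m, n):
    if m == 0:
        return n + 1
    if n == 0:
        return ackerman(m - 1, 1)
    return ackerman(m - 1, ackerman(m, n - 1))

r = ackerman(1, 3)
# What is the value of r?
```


ackerman(1, 3)
= ackerman(0, ackerman(1, 2))
First compute ackerman(1, 2) = 4
= ackerman(0, 4)
= 5


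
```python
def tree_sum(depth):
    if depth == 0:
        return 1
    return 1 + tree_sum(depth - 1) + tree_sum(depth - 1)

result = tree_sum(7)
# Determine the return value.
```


tree_sum(7)
= 1 + tree_sum(6) + tree_sum(6)
= 1 + 2 * tree_sum(6)
tree_sum(k) = 2^(k+1) - 1
tree_sum(0) = 1
tree_sum(1) = 3
tree_sum(2) = 7
tree_sum(3) = 15
tree_sum(4) = 31
tree_sum(7) = 2^8 - 1 = 255


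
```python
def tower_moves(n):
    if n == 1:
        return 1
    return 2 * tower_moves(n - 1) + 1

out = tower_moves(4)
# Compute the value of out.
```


tower_moves(4)
= 2 * tower_moves(3) + 1
= 2 * (2 * tower_moves(2) + 1) + 1
= 2 * (2 * (2 * tower_moves(1) + 1) + 1) + 1
Now compute bottom-up:
tower_moves(1) = 1
tower_moves(2) = 2 * 1 + 1 = 3
tower_moves(3) = 2 * 3 + 1 = 7
tower_moves(4) = 2 * 7 + 1 = 15
= 15


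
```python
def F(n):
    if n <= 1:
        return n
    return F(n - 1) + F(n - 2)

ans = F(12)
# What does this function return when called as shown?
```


F(12)
= F(11) + F(10)
= (F(10) + F(9)) + F(10)
Computing bottom-up: F(0)=0, F(1)=1, F(2)=1, F(3)=2, F(4)=3, F(5)=5, F(6)=8, F(7)=13, F(8)=21, F(9)=34, F(10)=55, F(11)=89, F(12)=144
= 144


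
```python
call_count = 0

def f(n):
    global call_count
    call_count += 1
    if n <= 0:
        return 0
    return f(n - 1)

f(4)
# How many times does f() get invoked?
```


f(4) calls f(3) calls ... calls f(0)
Total calls: 4 + 1 (for base case) = 5


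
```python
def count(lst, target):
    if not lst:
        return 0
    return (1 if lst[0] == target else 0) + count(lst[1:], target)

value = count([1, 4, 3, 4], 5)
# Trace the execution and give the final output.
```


count([1, 4, 3, 4], 5)
lst[0]=1 != 5: 0 + count([4, 3, 4], 5)
lst[0]=4 != 5: 0 + count([3, 4], 5)
lst[0]=3 != 5: 0 + count([4], 5)
lst[0]=4 != 5: 0 + count([], 5)
= 0


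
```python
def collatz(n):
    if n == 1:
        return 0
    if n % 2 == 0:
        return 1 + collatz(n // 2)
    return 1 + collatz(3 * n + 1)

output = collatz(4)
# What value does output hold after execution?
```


collatz(4)
4 is even -> collatz(2)
2 is even -> collatz(1)
Reached 1 after 2 steps
= 2


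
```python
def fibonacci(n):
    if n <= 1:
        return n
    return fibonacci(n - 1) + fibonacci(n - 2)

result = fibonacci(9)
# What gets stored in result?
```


fibonacci(9)
= fibonacci(8) + fibonacci(7)
= (fibonacci(7) + fibonacci(6)) + fibonacci(7)
Computing bottom-up: fibonacci(0)=0, fibonacci(1)=1, fibonacci(2)=1, fibonacci(3)=2, fibonacci(4)=3, fibonacci(5)=5, fibonacci(6)=8, fibonacci(7)=13, fibonacci(8)=21, fibonacci(9)=34
= 34


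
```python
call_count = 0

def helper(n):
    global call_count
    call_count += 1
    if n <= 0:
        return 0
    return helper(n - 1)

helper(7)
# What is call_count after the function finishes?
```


helper(7) calls helper(6) calls ... calls helper(0)
Total calls: 7 + 1 (for base case) = 8


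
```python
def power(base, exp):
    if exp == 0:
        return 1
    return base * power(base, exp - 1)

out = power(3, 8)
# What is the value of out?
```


power(3, 8)
= 3 * power(3, 7)
= 3 * 3 * power(3, 6)
= 3 * 3 * 3 * power(3, 5)
= 3 * 3 * 3 * 3 * power(3, 4)
= 3 * 3 * 3 * 3 * 3 * power(3, 3)
= 3 * 3 * 3 * 3 * 3 * 3 * power(3, 2)
= 3 * 3 * 3 * 3 * 3 * 3 * 3 * power(3, 1)
= 3 * 3 * 3 * 3 * 3 * 3 * 3 * 3 * power(3, 0)
= 3 * 3 * 3 * 3 * 3 * 3 * 3 * 3 * 1
= 6561


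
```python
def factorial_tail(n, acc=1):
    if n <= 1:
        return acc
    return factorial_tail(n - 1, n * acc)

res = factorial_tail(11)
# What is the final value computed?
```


factorial_tail(11, 1)
= factorial_tail(10, 11 * 1) = factorial_tail(10, 11)
= factorial_tail(9, 10 * 11) = factorial_tail(9, 110)
= factorial_tail(8, 9 * 110) = factorial_tail(8, 990)
= factorial_tail(7, 8 * 990) = factorial_tail(7, 7920)
= factorial_tail(6, 7 * 7920) = factorial_tail(6, 55440)
= factorial_tail(5, 6 * 55440) = factorial_tail(5, 332640)
= factorial_tail(4, 5 * 332640) = factorial_tail(4, 1663200)
= factorial_tail(3, 4 * 1663200) = factorial_tail(3, 6652800)
= factorial_tail(2, 3 * 6652800) = factorial_tail(2, 19958400)
= factorial_tail(1, 2 * 19958400) = factorial_tail(1, 39916800)
n <= 1, return acc = 39916800


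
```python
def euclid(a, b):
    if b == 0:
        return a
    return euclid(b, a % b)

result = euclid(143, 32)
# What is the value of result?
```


euclid(143, 32)
= euclid(32, 143 % 32) = euclid(32, 15)
= euclid(15, 32 % 15) = euclid(15, 2)
= euclid(2, 15 % 2) = euclid(2, 1)
= euclid(1, 2 % 1) = euclid(1, 0)
b == 0, return a = 1


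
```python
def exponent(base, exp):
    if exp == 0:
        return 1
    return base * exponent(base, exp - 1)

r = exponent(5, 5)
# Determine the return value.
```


exponent(5, 5)
= 5 * exponent(5, 4)
= 5 * 5 * exponent(5, 3)
= 5 * 5 * 5 * exponent(5, 2)
= 5 * 5 * 5 * 5 * exponent(5, 1)
= 5 * 5 * 5 * 5 * 5 * exponent(5, 0)
= 5 * 5 * 5 * 5 * 5 * 1
= 3125


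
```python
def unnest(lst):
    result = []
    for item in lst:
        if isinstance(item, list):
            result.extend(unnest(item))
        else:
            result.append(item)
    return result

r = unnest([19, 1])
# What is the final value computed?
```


unnest([19, 1])
Processing each element:
  19 is not a list -> append 19
  1 is not a list -> append 1
= [19, 1]


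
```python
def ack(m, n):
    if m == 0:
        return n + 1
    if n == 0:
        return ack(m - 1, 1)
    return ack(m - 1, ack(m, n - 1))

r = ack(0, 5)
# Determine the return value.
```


ack(0, 5)
m == 0: return 5 + 1 = 6
= 6


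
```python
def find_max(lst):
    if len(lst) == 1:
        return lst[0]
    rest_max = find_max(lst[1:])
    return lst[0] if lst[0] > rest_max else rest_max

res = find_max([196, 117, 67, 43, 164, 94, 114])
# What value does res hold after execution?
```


find_max([196, 117, 67, 43, 164, 94, 114])
= compare 196 with find_max([117, 67, 43, 164, 94, 114])
= compare 117 with find_max([67, 43, 164, 94, 114])
= compare 67 with find_max([43, 164, 94, 114])
= compare 43 with find_max([164, 94, 114])
= compare 164 with find_max([94, 114])
= compare 94 with find_max([114])
Base: find_max([114]) = 114
compare 94 with 114: max = 114
compare 164 with 114: max = 164
compare 43 with 164: max = 164
compare 67 with 164: max = 164
compare 117 with 164: max = 164
compare 196 with 164: max = 196
= 196


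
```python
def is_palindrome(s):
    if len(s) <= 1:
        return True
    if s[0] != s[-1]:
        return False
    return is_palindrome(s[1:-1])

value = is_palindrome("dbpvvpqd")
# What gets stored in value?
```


is_palindrome("dbpvvpqd")
"dbpvvpqd": s[0]='d' == s[-1]='d' -> is_palindrome("bpvvpq")
"bpvvpq": s[0]='b' != s[-1]='q' -> False
= False


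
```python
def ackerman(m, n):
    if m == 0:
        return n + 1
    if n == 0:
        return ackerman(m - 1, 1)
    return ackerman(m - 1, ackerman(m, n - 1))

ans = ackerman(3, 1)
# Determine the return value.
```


ackerman(3, 1)
= ackerman(2, ackerman(3, 0))
First compute ackerman(3, 0) = 5
= ackerman(2, 5)
= 13


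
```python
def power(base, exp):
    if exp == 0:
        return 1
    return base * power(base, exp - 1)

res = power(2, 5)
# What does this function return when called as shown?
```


power(2, 5)
= 2 * power(2, 4)
= 2 * 2 * power(2, 3)
= 2 * 2 * 2 * power(2, 2)
= 2 * 2 * 2 * 2 * power(2, 1)
= 2 * 2 * 2 * 2 * 2 * power(2, 0)
= 2 * 2 * 2 * 2 * 2 * 1
= 32


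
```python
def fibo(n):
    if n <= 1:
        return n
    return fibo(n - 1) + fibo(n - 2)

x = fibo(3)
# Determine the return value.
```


fibo(3)
= fibo(2) + fibo(1)
Computing bottom-up: fibo(0)=0, fibo(1)=1, fibo(2)=1, fibo(3)=2
= 2


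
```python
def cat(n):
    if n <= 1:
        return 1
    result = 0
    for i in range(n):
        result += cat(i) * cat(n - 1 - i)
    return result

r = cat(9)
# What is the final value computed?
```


cat(9)
= sum of cat(i) * cat(9-1-i) for i in 0..8
First compute sub-values bottom-up:
  cat(0) = 1, cat(1) = 1
  cat(2) = 1*1 + 1*1 = 2
  cat(3) = 1*2 + 1*1 + 2*1 = 5
  cat(4) = 1*5 + 1*2 + 2*1 + 5*1 = 14
  cat(5) = 1*14 + 1*5 + 2*2 + 5*1 + 14*1 = 42
  cat(6) = 1*42 + 1*14 + 2*5 + 5*2 + 14*1 + 42*1 = 132
  cat(7) = 1*132 + 1*42 + 2*14 + 5*5 + 14*2 + 42*1 + 132*1 = 429
  cat(8) = 1*429 + 1*132 + 2*42 + 5*14 + 14*5 + 42*2 + 132*1 + 429*1 = 1430
Now cat(9):
  cat(0)*cat(8) = 1*1430 = 1430
  cat(1)*cat(7) = 1*429 = 429
  cat(2)*cat(6) = 2*132 = 264
  cat(3)*cat(5) = 5*42 = 210
  cat(4)*cat(4) = 14*14 = 196
  cat(5)*cat(3) = 42*5 = 210
  cat(6)*cat(2) = 132*2 = 264
  cat(7)*cat(1) = 429*1 = 429
  cat(8)*cat(0) = 1430*1 = 1430
= 1430 + 429 + 264 + 210 + 196 + 210 + 264 + 429 + 1430
= 4862


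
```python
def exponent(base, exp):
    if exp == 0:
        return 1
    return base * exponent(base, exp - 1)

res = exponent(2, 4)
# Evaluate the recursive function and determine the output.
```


exponent(2, 4)
= 2 * exponent(2, 3)
= 2 * 2 * exponent(2, 2)
= 2 * 2 * 2 * exponent(2, 1)
= 2 * 2 * 2 * 2 * exponent(2, 0)
= 2 * 2 * 2 * 2 * 1
= 16


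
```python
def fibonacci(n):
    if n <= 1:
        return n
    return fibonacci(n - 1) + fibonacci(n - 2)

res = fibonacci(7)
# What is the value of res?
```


fibonacci(7)
= fibonacci(6) + fibonacci(5)
= (fibonacci(5) + fibonacci(4)) + fibonacci(5)
Computing bottom-up: fibonacci(0)=0, fibonacci(1)=1, fibonacci(2)=1, fibonacci(3)=2, fibonacci(4)=3, fibonacci(5)=5, fibonacci(6)=8, fibonacci(7)=13
= 13


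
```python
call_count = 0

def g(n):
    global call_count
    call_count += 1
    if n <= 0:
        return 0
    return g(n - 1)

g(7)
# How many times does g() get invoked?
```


g(7) calls g(6) calls ... calls g(0)
Total calls: 7 + 1 (for base case) = 8


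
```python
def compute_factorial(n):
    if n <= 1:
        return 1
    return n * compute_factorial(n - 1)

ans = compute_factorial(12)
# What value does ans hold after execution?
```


compute_factorial(12)
= 12 * compute_factorial(11)
= 12 * 11 * compute_factorial(10)
= 12 * 11 * 10 * compute_factorial(9)
= 12 * 11 * 10 * 9 * compute_factorial(8)
= 12 * 11 * 10 * 9 * 8 * compute_factorial(7)
= 12 * 11 * 10 * 9 * 8 * 7 * compute_factorial(6)
= 12 * 11 * 10 * 9 * 8 * 7 * 6 * compute_factorial(5)
= 12 * 11 * 10 * 9 * 8 * 7 * 6 * 5 * compute_factorial(4)
= 12 * 11 * 10 * 9 * 8 * 7 * 6 * 5 * 4 * compute_factorial(3)
= 12 * 11 * 10 * 9 * 8 * 7 * 6 * 5 * 4 * 3 * compute_factorial(2)
= 12 * 11 * 10 * 9 * 8 * 7 * 6 * 5 * 4 * 3 * 2 * compute_factorial(1)
= 12 * 11 * 10 * 9 * 8 * 7 * 6 * 5 * 4 * 3 * 2 * 1
= 479001600


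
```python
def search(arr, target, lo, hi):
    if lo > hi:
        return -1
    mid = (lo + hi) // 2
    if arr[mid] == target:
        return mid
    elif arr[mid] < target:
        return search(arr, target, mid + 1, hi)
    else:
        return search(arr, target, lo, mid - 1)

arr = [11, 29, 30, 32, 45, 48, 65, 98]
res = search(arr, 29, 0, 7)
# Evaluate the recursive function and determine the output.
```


search(arr, 29, 0, 7)
lo=0, hi=7, mid=3, arr[mid]=32
32 > 29, search left half
lo=0, hi=2, mid=1, arr[mid]=29
arr[1] == 29, found at index 1
= 1


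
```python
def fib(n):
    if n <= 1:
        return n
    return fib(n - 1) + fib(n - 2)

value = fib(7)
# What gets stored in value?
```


fib(7)
= fib(6) + fib(5)
= (fib(5) + fib(4)) + fib(5)
Computing bottom-up: fib(0)=0, fib(1)=1, fib(2)=1, fib(3)=2, fib(4)=3, fib(5)=5, fib(6)=8, fib(7)=13
= 13


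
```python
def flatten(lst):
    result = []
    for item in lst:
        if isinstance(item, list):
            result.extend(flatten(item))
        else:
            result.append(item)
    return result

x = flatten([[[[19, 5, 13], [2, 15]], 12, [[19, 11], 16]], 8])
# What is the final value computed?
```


flatten([[[[19, 5, 13], [2, 15]], 12, [[19, 11], 16]], 8])
Processing each element:
  [[[19, 5, 13], [2, 15]], 12, [[19, 11], 16]] is a list -> flatten recursively -> [19, 5, 13, 2, 15, 12, 19, 11, 16]
  8 is not a list -> append 8
= [19, 5, 13, 2, 15, 12, 19, 11, 16, 8]


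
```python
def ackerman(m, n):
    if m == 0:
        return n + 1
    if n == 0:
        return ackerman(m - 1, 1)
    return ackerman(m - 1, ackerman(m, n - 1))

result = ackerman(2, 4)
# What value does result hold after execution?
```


ackerman(2, 4)
= ackerman(1, ackerman(2, 3))
First compute ackerman(2, 3) = 9
= ackerman(1, 9)
= 11


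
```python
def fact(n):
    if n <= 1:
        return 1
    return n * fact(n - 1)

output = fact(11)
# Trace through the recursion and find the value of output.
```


fact(11)
= 11 * fact(10)
= 11 * 10 * fact(9)
= 11 * 10 * 9 * fact(8)
= 11 * 10 * 9 * 8 * fact(7)
= 11 * 10 * 9 * 8 * 7 * fact(6)
= 11 * 10 * 9 * 8 * 7 * 6 * fact(5)
= 11 * 10 * 9 * 8 * 7 * 6 * 5 * fact(4)
= 11 * 10 * 9 * 8 * 7 * 6 * 5 * 4 * fact(3)
= 11 * 10 * 9 * 8 * 7 * 6 * 5 * 4 * 3 * fact(2)
= 11 * 10 * 9 * 8 * 7 * 6 * 5 * 4 * 3 * 2 * fact(1)
= 11 * 10 * 9 * 8 * 7 * 6 * 5 * 4 * 3 * 2 * 1
= 39916800


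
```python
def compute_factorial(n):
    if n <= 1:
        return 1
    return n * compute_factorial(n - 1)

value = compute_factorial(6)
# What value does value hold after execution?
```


compute_factorial(6)
= 6 * compute_factorial(5)
= 6 * 5 * compute_factorial(4)
= 6 * 5 * 4 * compute_factorial(3)
= 6 * 5 * 4 * 3 * compute_factorial(2)
= 6 * 5 * 4 * 3 * 2 * compute_factorial(1)
= 6 * 5 * 4 * 3 * 2 * 1
= 720


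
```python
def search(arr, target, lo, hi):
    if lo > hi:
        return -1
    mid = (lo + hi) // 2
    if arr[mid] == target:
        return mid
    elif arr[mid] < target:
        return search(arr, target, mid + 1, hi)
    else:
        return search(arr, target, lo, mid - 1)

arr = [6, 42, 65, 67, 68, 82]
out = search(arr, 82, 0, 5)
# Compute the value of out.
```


search(arr, 82, 0, 5)
lo=0, hi=5, mid=2, arr[mid]=65
65 < 82, search right half
lo=3, hi=5, mid=4, arr[mid]=68
68 < 82, search right half
lo=5, hi=5, mid=5, arr[mid]=82
arr[5] == 82, found at index 5
= 5


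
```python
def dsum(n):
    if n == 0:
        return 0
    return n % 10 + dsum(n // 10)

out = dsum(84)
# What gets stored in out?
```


dsum(84)
= 4 + dsum(8)
= 4 + 8 + dsum(0)
= 4 + 8 + 0
= 12


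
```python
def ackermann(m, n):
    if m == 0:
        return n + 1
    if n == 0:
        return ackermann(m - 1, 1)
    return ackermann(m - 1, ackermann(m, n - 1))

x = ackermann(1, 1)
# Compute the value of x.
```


ackermann(1, 1)
= ackermann(0, ackermann(1, 0))
First compute ackermann(1, 0) = 2
= ackermann(0, 2)
= 3


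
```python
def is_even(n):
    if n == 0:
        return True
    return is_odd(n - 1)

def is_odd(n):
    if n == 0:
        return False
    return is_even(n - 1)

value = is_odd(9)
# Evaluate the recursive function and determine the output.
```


is_odd(9)
= is_even(8)
= is_odd(7)
= is_even(6)
= is_odd(5)
= is_even(4)
= is_odd(3)
= is_even(2)
= is_odd(1)
= is_even(0)
n == 0: return True
= True


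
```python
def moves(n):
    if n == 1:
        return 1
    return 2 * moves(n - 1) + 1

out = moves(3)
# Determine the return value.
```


moves(3)
= 2 * moves(2) + 1
= 2 * (2 * moves(1) + 1) + 1
Now compute bottom-up:
moves(1) = 1
moves(2) = 2 * 1 + 1 = 3
moves(3) = 2 * 3 + 1 = 7
= 7


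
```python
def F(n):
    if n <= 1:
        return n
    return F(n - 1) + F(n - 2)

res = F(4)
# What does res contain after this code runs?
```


F(4)
= F(3) + F(2)
= (F(2) + F(1)) + F(2)
Computing bottom-up: F(0)=0, F(1)=1, F(2)=1, F(3)=2, F(4)=3
= 3


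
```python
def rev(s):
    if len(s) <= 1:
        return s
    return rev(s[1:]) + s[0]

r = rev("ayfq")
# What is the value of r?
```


rev("ayfq")
= rev("yfq") + "a"
= rev("fq") + "y" + "a"
= rev("q") + "f" + "y" + "a"
= "q" + "f" + "y" + "a"
= "qfya"


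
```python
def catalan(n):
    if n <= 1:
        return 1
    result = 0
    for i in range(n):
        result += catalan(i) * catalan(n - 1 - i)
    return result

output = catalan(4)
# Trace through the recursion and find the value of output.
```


catalan(4)
= sum of catalan(i) * catalan(4-1-i) for i in 0..3
First compute sub-values bottom-up:
  catalan(0) = 1, catalan(1) = 1
  catalan(2) = 1*1 + 1*1 = 2
  catalan(3) = 1*2 + 1*1 + 2*1 = 5
Now catalan(4):
  catalan(0)*catalan(3) = 1*5 = 5
  catalan(1)*catalan(2) = 1*2 = 2
  catalan(2)*catalan(1) = 2*1 = 2
  catalan(3)*catalan(0) = 5*1 = 5
= 5 + 2 + 2 + 5
= 14


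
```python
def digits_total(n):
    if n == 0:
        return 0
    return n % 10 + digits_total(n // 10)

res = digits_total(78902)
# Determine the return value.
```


digits_total(78902)
= 2 + digits_total(7890)
= 2 + 0 + digits_total(789)
= 2 + 0 + 9 + digits_total(78)
= 2 + 0 + 9 + 8 + digits_total(7)
= 2 + 0 + 9 + 8 + 7 + digits_total(0)
= 2 + 0 + 9 + 8 + 7 + 0
= 26


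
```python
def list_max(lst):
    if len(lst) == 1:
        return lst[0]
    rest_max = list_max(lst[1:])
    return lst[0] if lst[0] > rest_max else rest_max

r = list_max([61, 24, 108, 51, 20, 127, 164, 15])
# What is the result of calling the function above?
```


list_max([61, 24, 108, 51, 20, 127, 164, 15])
= compare 61 with list_max([24, 108, 51, 20, 127, 164, 15])
= compare 24 with list_max([108, 51, 20, 127, 164, 15])
= compare 108 with list_max([51, 20, 127, 164, 15])
= compare 51 with list_max([20, 127, 164, 15])
= compare 20 with list_max([127, 164, 15])
= compare 127 with list_max([164, 15])
= compare 164 with list_max([15])
Base: list_max([15]) = 15
compare 164 with 15: max = 164
compare 127 with 164: max = 164
compare 20 with 164: max = 164
compare 51 with 164: max = 164
compare 108 with 164: max = 164
compare 24 with 164: max = 164
compare 61 with 164: max = 164
= 164


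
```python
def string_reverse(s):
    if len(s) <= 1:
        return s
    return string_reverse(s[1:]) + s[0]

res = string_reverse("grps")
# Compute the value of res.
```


string_reverse("grps")
= string_reverse("rps") + "g"
= string_reverse("ps") + "r" + "g"
= string_reverse("s") + "p" + "r" + "g"
= "s" + "p" + "r" + "g"
= "sprg"


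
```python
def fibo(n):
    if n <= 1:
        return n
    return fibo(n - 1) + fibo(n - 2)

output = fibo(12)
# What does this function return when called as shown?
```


fibo(12)
= fibo(11) + fibo(10)
= (fibo(10) + fibo(9)) + fibo(10)
Computing bottom-up: fibo(0)=0, fibo(1)=1, fibo(2)=1, fibo(3)=2, fibo(4)=3, fibo(5)=5, fibo(6)=8, fibo(7)=13, fibo(8)=21, fibo(9)=34, fibo(10)=55, fibo(11)=89, fibo(12)=144
= 144


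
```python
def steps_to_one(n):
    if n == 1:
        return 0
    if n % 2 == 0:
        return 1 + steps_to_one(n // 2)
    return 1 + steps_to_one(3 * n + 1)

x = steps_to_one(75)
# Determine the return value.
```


steps_to_one(75)
75 is odd -> 3*75+1 = 226 -> steps_to_one(226)
226 is even -> steps_to_one(113)
113 is odd -> 3*113+1 = 340 -> steps_to_one(340)
340 is even -> steps_to_one(170)
170 is even -> steps_to_one(85)
85 is odd -> 3*85+1 = 256 -> steps_to_one(256)
256 is even -> steps_to_one(128)
128 is even -> steps_to_one(64)
64 is even -> steps_to_one(32)
32 is even -> steps_to_one(16)
16 is even -> steps_to_one(8)
8 is even -> steps_to_one(4)
4 is even -> steps_to_one(2)
2 is even -> steps_to_one(1)
Reached 1 after 14 steps
= 14


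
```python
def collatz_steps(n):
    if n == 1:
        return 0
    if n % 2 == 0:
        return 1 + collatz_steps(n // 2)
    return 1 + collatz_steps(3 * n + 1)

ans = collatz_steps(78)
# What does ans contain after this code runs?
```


collatz_steps(78)
78 is even -> collatz_steps(39)
39 is odd -> 3*39+1 = 118 -> collatz_steps(118)
118 is even -> collatz_steps(59)
59 is odd -> 3*59+1 = 178 -> collatz_steps(178)
178 is even -> collatz_steps(89)
89 is odd -> 3*89+1 = 268 -> collatz_steps(268)
268 is even -> collatz_steps(134)
134 is even -> collatz_steps(67)
67 is odd -> 3*67+1 = 202 -> collatz_steps(202)
202 is even -> collatz_steps(101)
101 is odd -> 3*101+1 = 304 -> collatz_steps(304)
304 is even -> collatz_steps(152)
152 is even -> collatz_steps(76)
76 is even -> collatz_steps(38)
38 is even -> collatz_steps(19)
19 is odd -> 3*19+1 = 58 -> collatz_steps(58)
58 is even -> collatz_steps(29)
29 is odd -> 3*29+1 = 88 -> collatz_steps(88)
88 is even -> collatz_steps(44)
44 is even -> collatz_steps(22)
22 is even -> collatz_steps(11)
11 is odd -> 3*11+1 = 34 -> collatz_steps(34)
34 is even -> collatz_steps(17)
17 is odd -> 3*17+1 = 52 -> collatz_steps(52)
52 is even -> collatz_steps(26)
26 is even -> collatz_steps(13)
13 is odd -> 3*13+1 = 40 -> collatz_steps(40)
40 is even -> collatz_steps(20)
20 is even -> collatz_steps(10)
10 is even -> collatz_steps(5)
5 is odd -> 3*5+1 = 16 -> collatz_steps(16)
16 is even -> collatz_steps(8)
8 is even -> collatz_steps(4)
4 is even -> collatz_steps(2)
2 is even -> collatz_steps(1)
Reached 1 after 35 steps
= 35


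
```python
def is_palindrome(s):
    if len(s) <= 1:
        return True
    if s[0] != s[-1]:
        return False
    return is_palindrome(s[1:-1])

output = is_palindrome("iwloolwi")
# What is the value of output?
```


is_palindrome("iwloolwi")
"iwloolwi": s[0]='i' == s[-1]='i' -> is_palindrome("wloolw")
"wloolw": s[0]='w' == s[-1]='w' -> is_palindrome("lool")
"lool": s[0]='l' == s[-1]='l' -> is_palindrome("oo")
"oo": s[0]='o' == s[-1]='o' -> is_palindrome("")
"": len <= 1 -> True
= True


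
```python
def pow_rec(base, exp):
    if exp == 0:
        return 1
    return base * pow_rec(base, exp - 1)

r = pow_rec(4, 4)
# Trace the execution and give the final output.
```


pow_rec(4, 4)
= 4 * pow_rec(4, 3)
= 4 * 4 * pow_rec(4, 2)
= 4 * 4 * 4 * pow_rec(4, 1)
= 4 * 4 * 4 * 4 * pow_rec(4, 0)
= 4 * 4 * 4 * 4 * 1
= 256


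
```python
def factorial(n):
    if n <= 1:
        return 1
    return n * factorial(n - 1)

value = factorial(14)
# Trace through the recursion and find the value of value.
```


factorial(14)
= 14 * factorial(13)
= 14 * 13 * factorial(12)
= 14 * 13 * 12 * factorial(11)
= 14 * 13 * 12 * 11 * factorial(10)
= 14 * 13 * 12 * 11 * 10 * factorial(9)
= 14 * 13 * 12 * 11 * 10 * 9 * factorial(8)
= 14 * 13 * 12 * 11 * 10 * 9 * 8 * factorial(7)
= 14 * 13 * 12 * 11 * 10 * 9 * 8 * 7 * factorial(6)
= 14 * 13 * 12 * 11 * 10 * 9 * 8 * 7 * 6 * factorial(5)
= 14 * 13 * 12 * 11 * 10 * 9 * 8 * 7 * 6 * 5 * factorial(4)
= 14 * 13 * 12 * 11 * 10 * 9 * 8 * 7 * 6 * 5 * 4 * factorial(3)
= 14 * 13 * 12 * 11 * 10 * 9 * 8 * 7 * 6 * 5 * 4 * 3 * factorial(2)
= 14 * 13 * 12 * 11 * 10 * 9 * 8 * 7 * 6 * 5 * 4 * 3 * 2 * factorial(1)
= 14 * 13 * 12 * 11 * 10 * 9 * 8 * 7 * 6 * 5 * 4 * 3 * 2 * 1
= 87178291200
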